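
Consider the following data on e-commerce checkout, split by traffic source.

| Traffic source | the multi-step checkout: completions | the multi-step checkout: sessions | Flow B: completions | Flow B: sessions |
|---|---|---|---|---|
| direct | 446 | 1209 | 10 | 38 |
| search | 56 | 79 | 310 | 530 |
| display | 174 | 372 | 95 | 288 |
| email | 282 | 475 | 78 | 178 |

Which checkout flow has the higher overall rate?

Direct: the multi-step checkout 446/1209 = 36.9%, Flow B 10/38 = 26.3% → the multi-step checkout
Search: the multi-step checkout 56/79 = 70.9%, Flow B 310/530 = 58.5% → the multi-step checkout
Display: the multi-step checkout 174/372 = 46.8%, Flow B 95/288 = 33.0% → the multi-step checkout
Email: the multi-step checkout 282/475 = 59.4%, Flow B 78/178 = 43.8% → the multi-step checkout
Overall: the multi-step checkout 958/2135 = 44.9%, Flow B 493/1034 = 47.7% → Flow B
(The multi-step checkout wins every traffic group but Flow B wins overall — the multi-step checkout's sessions skew toward the low-rate direct group.)

Flow B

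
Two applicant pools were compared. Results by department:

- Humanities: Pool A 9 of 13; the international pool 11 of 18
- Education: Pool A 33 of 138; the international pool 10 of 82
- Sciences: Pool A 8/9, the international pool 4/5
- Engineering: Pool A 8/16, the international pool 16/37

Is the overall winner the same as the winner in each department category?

Yes

Humanities: Pool A 9/13 = 69.2%, the international pool 11/18 = 61.1% → Pool A
Education: Pool A 33/138 = 23.9%, the international pool 10/82 = 12.2% → Pool A
Sciences: Pool A 8/9 = 88.9%, the international pool 4/5 = 80.0% → Pool A
Engineering: Pool A 8/16 = 50.0%, the international pool 16/37 = 43.2% → Pool A
Overall: Pool A 58/176 = 33.0%, the international pool 41/142 = 28.9% → Pool A
Pool A wins overall and in every department group — no reversal.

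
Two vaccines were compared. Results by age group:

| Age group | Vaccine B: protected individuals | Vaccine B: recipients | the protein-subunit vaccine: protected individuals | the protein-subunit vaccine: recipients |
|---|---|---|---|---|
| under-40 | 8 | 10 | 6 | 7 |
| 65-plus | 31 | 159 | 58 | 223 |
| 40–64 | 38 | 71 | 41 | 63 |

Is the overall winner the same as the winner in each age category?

Under-40: Vaccine B 8/10 = 80.0%, the protein-subunit vaccine 6/7 = 85.7% → the protein-subunit vaccine
65-plus: Vaccine B 31/159 = 19.5%, the protein-subunit vaccine 58/223 = 26.0% → the protein-subunit vaccine
40–64: Vaccine B 38/71 = 53.5%, the protein-subunit vaccine 41/63 = 65.1% → the protein-subunit vaccine
Overall: Vaccine B 77/240 = 32.1%, the protein-subunit vaccine 105/293 = 35.8% → the protein-subunit vaccine
The protein-subunit vaccine wins overall and in every age group — no reversal.

Yes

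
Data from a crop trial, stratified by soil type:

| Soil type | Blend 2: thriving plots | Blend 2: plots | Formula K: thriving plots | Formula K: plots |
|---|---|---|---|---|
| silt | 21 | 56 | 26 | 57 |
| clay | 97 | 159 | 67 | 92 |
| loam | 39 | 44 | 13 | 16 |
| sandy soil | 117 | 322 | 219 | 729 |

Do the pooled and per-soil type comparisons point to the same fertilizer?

No

Silt: Blend 2 21/56 = 37.5%, Formula K 26/57 = 45.6% → Formula K
Clay: Blend 2 97/159 = 61.0%, Formula K 67/92 = 72.8% → Formula K
Loam: Blend 2 39/44 = 88.6%, Formula K 13/16 = 81.2% → Blend 2
Sandy soil: Blend 2 117/322 = 36.3%, Formula K 219/729 = 30.0% → Blend 2
Overall: Blend 2 274/581 = 47.2%, Formula K 325/894 = 36.4% → Blend 2
Neither sweeps: Blend 2 wins 2 of 4 groups, Formula K wins 2. Blend 2 wins overall but not every group — no Simpson reversal.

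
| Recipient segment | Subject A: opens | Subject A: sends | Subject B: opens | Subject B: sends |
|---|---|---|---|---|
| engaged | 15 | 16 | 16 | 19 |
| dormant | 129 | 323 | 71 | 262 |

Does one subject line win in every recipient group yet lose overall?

No

Engaged: Subject A 15/16 = 93.8%, Subject B 16/19 = 84.2% → Subject A
Dormant: Subject A 129/323 = 39.9%, Subject B 71/262 = 27.1% → Subject A
Overall: Subject A 144/339 = 42.5%, Subject B 87/281 = 31.0% → Subject A
Subject A wins overall and in every recipient group — no reversal.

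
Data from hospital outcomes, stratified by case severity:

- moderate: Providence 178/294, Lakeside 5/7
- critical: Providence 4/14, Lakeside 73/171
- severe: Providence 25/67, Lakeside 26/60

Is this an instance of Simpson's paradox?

Moderate: Providence 178/294 = 60.5%, Lakeside 5/7 = 71.4% → Lakeside
Critical: Providence 4/14 = 28.6%, Lakeside 73/171 = 42.7% → Lakeside
Severe: Providence 25/67 = 37.3%, Lakeside 26/60 = 43.3% → Lakeside
Overall: Providence 207/375 = 55.2%, Lakeside 104/238 = 43.7% → Providence
Lakeside wins each case group but Providence wins overall — the comparison reverses. Lakeside's patients skew toward critical, which has a lower base rate.

Yes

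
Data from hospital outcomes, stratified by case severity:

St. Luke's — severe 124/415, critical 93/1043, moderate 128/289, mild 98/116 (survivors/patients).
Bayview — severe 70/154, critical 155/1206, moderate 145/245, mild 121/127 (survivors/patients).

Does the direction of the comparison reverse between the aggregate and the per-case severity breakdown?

No

Severe: St. Luke's 124/415 = 29.9%, Bayview 70/154 = 45.5% → Bayview
Critical: St. Luke's 93/1043 = 8.9%, Bayview 155/1206 = 12.9% → Bayview
Moderate: St. Luke's 128/289 = 44.3%, Bayview 145/245 = 59.2% → Bayview
Mild: St. Luke's 98/116 = 84.5%, Bayview 121/127 = 95.3% → Bayview
Overall: St. Luke's 443/1863 = 23.8%, Bayview 491/1732 = 28.3% → Bayview
Bayview wins overall and in every case group — no reversal.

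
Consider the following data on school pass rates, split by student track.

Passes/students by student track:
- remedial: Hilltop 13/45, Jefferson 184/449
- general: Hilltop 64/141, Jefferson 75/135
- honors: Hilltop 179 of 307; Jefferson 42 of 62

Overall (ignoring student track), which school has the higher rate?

Remedial: Hilltop 13/45 = 28.9%, Jefferson 184/449 = 41.0% → Jefferson
General: Hilltop 64/141 = 45.4%, Jefferson 75/135 = 55.6% → Jefferson
Honors: Hilltop 179/307 = 58.3%, Jefferson 42/62 = 67.7% → Jefferson
Overall: Hilltop 256/493 = 51.9%, Jefferson 301/646 = 46.6% → Hilltop
(Jefferson wins every student group but Hilltop wins overall — Jefferson's students skew toward the low-rate remedial group.)

Hilltop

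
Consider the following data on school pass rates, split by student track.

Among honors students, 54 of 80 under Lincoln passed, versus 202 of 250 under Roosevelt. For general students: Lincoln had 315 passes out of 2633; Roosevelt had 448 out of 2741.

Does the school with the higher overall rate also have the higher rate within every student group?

Yes

Honors: Lincoln 54/80 = 67.5%, Roosevelt 202/250 = 80.8% → Roosevelt
General: Lincoln 315/2633 = 12.0%, Roosevelt 448/2741 = 16.3% → Roosevelt
Overall: Lincoln 369/2713 = 13.6%, Roosevelt 650/2991 = 21.7% → Roosevelt
Roosevelt wins overall and in every student group — no reversal.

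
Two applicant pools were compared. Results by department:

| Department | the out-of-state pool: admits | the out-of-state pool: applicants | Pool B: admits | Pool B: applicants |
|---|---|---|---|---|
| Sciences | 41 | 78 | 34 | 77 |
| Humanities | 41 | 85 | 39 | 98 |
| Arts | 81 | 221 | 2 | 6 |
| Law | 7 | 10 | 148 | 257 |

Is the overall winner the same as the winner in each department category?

No

Sciences: the out-of-state pool 41/78 = 52.6%, Pool B 34/77 = 44.2% → the out-of-state pool
Humanities: the out-of-state pool 41/85 = 48.2%, Pool B 39/98 = 39.8% → the out-of-state pool
Arts: the out-of-state pool 81/221 = 36.7%, Pool B 2/6 = 33.3% → the out-of-state pool
Law: the out-of-state pool 7/10 = 70.0%, Pool B 148/257 = 57.6% → the out-of-state pool
Overall: the out-of-state pool 170/394 = 43.1%, Pool B 223/438 = 50.9% → Pool B
The out-of-state pool wins each department group but Pool B wins overall — the comparison reverses. The out-of-state pool's applicants skew toward Arts, which has a lower base rate.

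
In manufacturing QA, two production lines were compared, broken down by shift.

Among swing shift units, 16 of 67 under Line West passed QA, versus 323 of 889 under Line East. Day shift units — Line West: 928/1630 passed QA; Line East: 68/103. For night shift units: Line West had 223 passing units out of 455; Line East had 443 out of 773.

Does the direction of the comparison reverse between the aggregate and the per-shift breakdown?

Swing shift: Line West 16/67 = 23.9%, Line East 323/889 = 36.3% → Line East
Day shift: Line West 928/1630 = 56.9%, Line East 68/103 = 66.0% → Line East
Night shift: Line West 223/455 = 49.0%, Line East 443/773 = 57.3% → Line East
Overall: Line West 1167/2152 = 54.2%, Line East 834/1765 = 47.3% → Line West
Line East wins each shift group but Line West wins overall — the comparison reverses. Line East's units skew toward swing shift, which has a lower base rate.

Yes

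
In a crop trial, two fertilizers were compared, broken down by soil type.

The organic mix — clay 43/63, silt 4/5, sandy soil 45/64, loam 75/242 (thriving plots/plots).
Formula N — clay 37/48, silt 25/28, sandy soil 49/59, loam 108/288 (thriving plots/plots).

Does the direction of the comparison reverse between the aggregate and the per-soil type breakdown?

No

Clay: the organic mix 43/63 = 68.3%, Formula N 37/48 = 77.1% → Formula N
Silt: the organic mix 4/5 = 80.0%, Formula N 25/28 = 89.3% → Formula N
Sandy soil: the organic mix 45/64 = 70.3%, Formula N 49/59 = 83.1% → Formula N
Loam: the organic mix 75/242 = 31.0%, Formula N 108/288 = 37.5% → Formula N
Overall: the organic mix 167/374 = 44.7%, Formula N 219/423 = 51.8% → Formula N
Formula N wins overall and in every soil group — no reversal.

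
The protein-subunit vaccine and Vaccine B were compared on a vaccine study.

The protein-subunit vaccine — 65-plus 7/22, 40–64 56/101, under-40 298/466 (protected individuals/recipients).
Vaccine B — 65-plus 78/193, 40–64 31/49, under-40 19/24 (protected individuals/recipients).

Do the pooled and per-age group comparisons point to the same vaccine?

No

65-plus: the protein-subunit vaccine 7/22 = 31.8%, Vaccine B 78/193 = 40.4% → Vaccine B
40–64: the protein-subunit vaccine 56/101 = 55.4%, Vaccine B 31/49 = 63.3% → Vaccine B
Under-40: the protein-subunit vaccine 298/466 = 63.9%, Vaccine B 19/24 = 79.2% → Vaccine B
Overall: the protein-subunit vaccine 361/589 = 61.3%, Vaccine B 128/266 = 48.1% → the protein-subunit vaccine
Vaccine B wins each age group but the protein-subunit vaccine wins overall — the comparison reverses. Vaccine B's recipients skew toward 65-plus, which has a lower base rate.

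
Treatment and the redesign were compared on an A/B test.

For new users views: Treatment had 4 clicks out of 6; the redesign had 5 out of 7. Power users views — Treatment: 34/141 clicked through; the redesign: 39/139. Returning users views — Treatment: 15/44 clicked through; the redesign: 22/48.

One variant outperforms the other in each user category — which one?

New users: Treatment 4/6 = 66.7%, the redesign 5/7 = 71.4% → the redesign
Power users: Treatment 34/141 = 24.1%, the redesign 39/139 = 28.1% → the redesign
Returning users: Treatment 15/44 = 34.1%, the redesign 22/48 = 45.8% → the redesign
The redesign has the higher rate in all 3 groups.

the redesign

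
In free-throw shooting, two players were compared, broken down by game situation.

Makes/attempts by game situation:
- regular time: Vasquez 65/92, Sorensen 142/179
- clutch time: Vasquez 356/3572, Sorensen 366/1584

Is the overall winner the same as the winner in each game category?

Yes

Regular time: Vasquez 65/92 = 70.7%, Sorensen 142/179 = 79.3% → Sorensen
Clutch time: Vasquez 356/3572 = 10.0%, Sorensen 366/1584 = 23.1% → Sorensen
Overall: Vasquez 421/3664 = 11.5%, Sorensen 508/1763 = 28.8% → Sorensen
Sorensen wins overall and in every game group — no reversal.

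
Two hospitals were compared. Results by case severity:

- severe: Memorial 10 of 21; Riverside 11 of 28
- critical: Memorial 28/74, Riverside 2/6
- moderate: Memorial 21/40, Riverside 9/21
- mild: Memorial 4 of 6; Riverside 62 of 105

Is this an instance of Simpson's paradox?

Yes

Severe: Memorial 10/21 = 47.6%, Riverside 11/28 = 39.3% → Memorial
Critical: Memorial 28/74 = 37.8%, Riverside 2/6 = 33.3% → Memorial
Moderate: Memorial 21/40 = 52.5%, Riverside 9/21 = 42.9% → Memorial
Mild: Memorial 4/6 = 66.7%, Riverside 62/105 = 59.0% → Memorial
Overall: Memorial 63/141 = 44.7%, Riverside 84/160 = 52.5% → Riverside
Memorial wins each case group but Riverside wins overall — the comparison reverses. Memorial's patients skew toward critical, which has a lower base rate.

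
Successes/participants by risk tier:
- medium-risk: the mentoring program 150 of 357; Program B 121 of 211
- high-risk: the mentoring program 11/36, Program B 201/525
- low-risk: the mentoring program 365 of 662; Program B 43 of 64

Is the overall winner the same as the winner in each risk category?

No

Medium-risk: the mentoring program 150/357 = 42.0%, Program B 121/211 = 57.3% → Program B
High-risk: the mentoring program 11/36 = 30.6%, Program B 201/525 = 38.3% → Program B
Low-risk: the mentoring program 365/662 = 55.1%, Program B 43/64 = 67.2% → Program B
Overall: the mentoring program 526/1055 = 49.9%, Program B 365/800 = 45.6% → the mentoring program
Program B wins each risk group but the mentoring program wins overall — the comparison reverses. Program B's participants skew toward high-risk, which has a lower base rate.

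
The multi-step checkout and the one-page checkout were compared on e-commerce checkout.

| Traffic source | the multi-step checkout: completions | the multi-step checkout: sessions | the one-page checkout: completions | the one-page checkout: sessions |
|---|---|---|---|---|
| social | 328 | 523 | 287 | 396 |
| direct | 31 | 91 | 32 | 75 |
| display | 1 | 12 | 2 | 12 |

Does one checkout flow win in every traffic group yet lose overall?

Social: the multi-step checkout 328/523 = 62.7%, the one-page checkout 287/396 = 72.5% → the one-page checkout
Direct: the multi-step checkout 31/91 = 34.1%, the one-page checkout 32/75 = 42.7% → the one-page checkout
Display: the multi-step checkout 1/12 = 8.3%, the one-page checkout 2/12 = 16.7% → the one-page checkout
Overall: the multi-step checkout 360/626 = 57.5%, the one-page checkout 321/483 = 66.5% → the one-page checkout
The one-page checkout wins overall and in every traffic group — no reversal.

No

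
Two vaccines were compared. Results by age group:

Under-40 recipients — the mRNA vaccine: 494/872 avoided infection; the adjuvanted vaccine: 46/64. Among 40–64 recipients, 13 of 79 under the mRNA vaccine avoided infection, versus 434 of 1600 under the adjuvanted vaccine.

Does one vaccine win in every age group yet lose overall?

Under-40: the mRNA vaccine 494/872 = 56.7%, the adjuvanted vaccine 46/64 = 71.9% → the adjuvanted vaccine
40–64: the mRNA vaccine 13/79 = 16.5%, the adjuvanted vaccine 434/1600 = 27.1% → the adjuvanted vaccine
Overall: the mRNA vaccine 507/951 = 53.3%, the adjuvanted vaccine 480/1664 = 28.8% → the mRNA vaccine
The adjuvanted vaccine wins each age group but the mRNA vaccine wins overall — the comparison reverses. The adjuvanted vaccine's recipients skew toward 40–64, which has a lower base rate.

Yes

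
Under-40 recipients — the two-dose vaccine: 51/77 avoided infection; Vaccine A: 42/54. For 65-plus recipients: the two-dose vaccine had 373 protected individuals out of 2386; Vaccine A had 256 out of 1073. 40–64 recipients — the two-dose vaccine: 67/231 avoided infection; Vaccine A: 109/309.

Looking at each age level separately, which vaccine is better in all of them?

Vaccine A

Under-40: the two-dose vaccine 51/77 = 66.2%, Vaccine A 42/54 = 77.8% → Vaccine A
65-plus: the two-dose vaccine 373/2386 = 15.6%, Vaccine A 256/1073 = 23.9% → Vaccine A
40–64: the two-dose vaccine 67/231 = 29.0%, Vaccine A 109/309 = 35.3% → Vaccine A
Vaccine A has the higher rate in all 3 groups.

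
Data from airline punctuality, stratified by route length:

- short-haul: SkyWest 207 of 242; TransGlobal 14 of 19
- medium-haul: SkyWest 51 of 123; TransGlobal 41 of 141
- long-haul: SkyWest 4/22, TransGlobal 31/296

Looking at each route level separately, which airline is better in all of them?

Short-haul: SkyWest 207/242 = 85.5%, TransGlobal 14/19 = 73.7% → SkyWest
Medium-haul: SkyWest 51/123 = 41.5%, TransGlobal 41/141 = 29.1% → SkyWest
Long-haul: SkyWest 4/22 = 18.2%, TransGlobal 31/296 = 10.5% → SkyWest
SkyWest has the higher rate in all 3 groups.

SkyWest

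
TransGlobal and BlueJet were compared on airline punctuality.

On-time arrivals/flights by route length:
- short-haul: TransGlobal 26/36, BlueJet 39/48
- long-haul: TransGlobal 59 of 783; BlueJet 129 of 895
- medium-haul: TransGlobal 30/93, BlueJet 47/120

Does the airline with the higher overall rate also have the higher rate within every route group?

Yes

Short-haul: TransGlobal 26/36 = 72.2%, BlueJet 39/48 = 81.2% → BlueJet
Long-haul: TransGlobal 59/783 = 7.5%, BlueJet 129/895 = 14.4% → BlueJet
Medium-haul: TransGlobal 30/93 = 32.3%, BlueJet 47/120 = 39.2% → BlueJet
Overall: TransGlobal 115/912 = 12.6%, BlueJet 215/1063 = 20.2% → BlueJet
BlueJet wins overall and in every route group — no reversal.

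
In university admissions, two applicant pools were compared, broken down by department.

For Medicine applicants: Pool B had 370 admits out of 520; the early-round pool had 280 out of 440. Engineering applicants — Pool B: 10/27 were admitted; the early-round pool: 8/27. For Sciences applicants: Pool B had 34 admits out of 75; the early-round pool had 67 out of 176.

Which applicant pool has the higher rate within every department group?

Pool B

Medicine: Pool B 370/520 = 71.2%, the early-round pool 280/440 = 63.6% → Pool B
Engineering: Pool B 10/27 = 37.0%, the early-round pool 8/27 = 29.6% → Pool B
Sciences: Pool B 34/75 = 45.3%, the early-round pool 67/176 = 38.1% → Pool B
Pool B has the higher rate in all 3 groups.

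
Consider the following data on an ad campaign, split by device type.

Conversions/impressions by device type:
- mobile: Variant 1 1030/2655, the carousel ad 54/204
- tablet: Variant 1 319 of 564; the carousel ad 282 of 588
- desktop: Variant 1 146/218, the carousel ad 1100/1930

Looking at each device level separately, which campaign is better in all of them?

Variant 1

Mobile: Variant 1 1030/2655 = 38.8%, the carousel ad 54/204 = 26.5% → Variant 1
Tablet: Variant 1 319/564 = 56.6%, the carousel ad 282/588 = 48.0% → Variant 1
Desktop: Variant 1 146/218 = 67.0%, the carousel ad 1100/1930 = 57.0% → Variant 1
Variant 1 has the higher rate in all 3 groups.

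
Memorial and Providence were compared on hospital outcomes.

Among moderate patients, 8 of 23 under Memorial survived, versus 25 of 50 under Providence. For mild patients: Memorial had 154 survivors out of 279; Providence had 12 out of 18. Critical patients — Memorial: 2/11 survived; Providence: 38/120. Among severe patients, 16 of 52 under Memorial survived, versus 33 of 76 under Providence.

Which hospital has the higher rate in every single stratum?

Providence

Moderate: Memorial 8/23 = 34.8%, Providence 25/50 = 50.0% → Providence
Mild: Memorial 154/279 = 55.2%, Providence 12/18 = 66.7% → Providence
Critical: Memorial 2/11 = 18.2%, Providence 38/120 = 31.7% → Providence
Severe: Memorial 16/52 = 30.8%, Providence 33/76 = 43.4% → Providence
Providence has the higher rate in all 4 groups.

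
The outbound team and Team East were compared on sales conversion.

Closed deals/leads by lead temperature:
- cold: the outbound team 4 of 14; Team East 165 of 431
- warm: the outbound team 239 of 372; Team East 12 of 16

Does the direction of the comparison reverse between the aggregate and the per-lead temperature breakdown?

Cold: the outbound team 4/14 = 28.6%, Team East 165/431 = 38.3% → Team East
Warm: the outbound team 239/372 = 64.2%, Team East 12/16 = 75.0% → Team East
Overall: the outbound team 243/386 = 63.0%, Team East 177/447 = 39.6% → the outbound team
Team East wins each lead group but the outbound team wins overall — the comparison reverses. Team East's leads skew toward cold, which has a lower base rate.

Yes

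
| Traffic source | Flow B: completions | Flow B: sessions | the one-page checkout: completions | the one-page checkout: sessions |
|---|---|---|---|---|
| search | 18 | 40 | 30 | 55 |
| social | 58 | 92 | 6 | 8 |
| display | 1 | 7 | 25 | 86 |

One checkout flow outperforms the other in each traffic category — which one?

the one-page checkout

Search: Flow B 18/40 = 45.0%, the one-page checkout 30/55 = 54.5% → the one-page checkout
Social: Flow B 58/92 = 63.0%, the one-page checkout 6/8 = 75.0% → the one-page checkout
Display: Flow B 1/7 = 14.3%, the one-page checkout 25/86 = 29.1% → the one-page checkout
The one-page checkout has the higher rate in all 3 groups.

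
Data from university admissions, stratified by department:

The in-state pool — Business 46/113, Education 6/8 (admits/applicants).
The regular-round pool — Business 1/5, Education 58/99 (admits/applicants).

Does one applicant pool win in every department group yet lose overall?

Business: the in-state pool 46/113 = 40.7%, the regular-round pool 1/5 = 20.0% → the in-state pool
Education: the in-state pool 6/8 = 75.0%, the regular-round pool 58/99 = 58.6% → the in-state pool
Overall: the in-state pool 52/121 = 43.0%, the regular-round pool 59/104 = 56.7% → the regular-round pool
The in-state pool wins each department group but the regular-round pool wins overall — the comparison reverses. The in-state pool's applicants skew toward Business, which has a lower base rate.

Yes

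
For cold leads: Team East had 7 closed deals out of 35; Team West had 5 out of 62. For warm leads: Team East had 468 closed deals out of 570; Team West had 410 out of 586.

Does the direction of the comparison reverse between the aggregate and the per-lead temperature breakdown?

Cold: Team East 7/35 = 20.0%, Team West 5/62 = 8.1% → Team East
Warm: Team East 468/570 = 82.1%, Team West 410/586 = 70.0% → Team East
Overall: Team East 475/605 = 78.5%, Team West 415/648 = 64.0% → Team East
Team East wins overall and in every lead group — no reversal.

No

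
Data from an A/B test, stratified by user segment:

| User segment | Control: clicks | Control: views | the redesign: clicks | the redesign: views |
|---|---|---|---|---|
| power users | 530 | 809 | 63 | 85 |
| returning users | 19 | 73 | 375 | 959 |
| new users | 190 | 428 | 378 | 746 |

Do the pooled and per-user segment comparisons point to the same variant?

No

Power users: Control 530/809 = 65.5%, the redesign 63/85 = 74.1% → the redesign
Returning users: Control 19/73 = 26.0%, the redesign 375/959 = 39.1% → the redesign
New users: Control 190/428 = 44.4%, the redesign 378/746 = 50.7% → the redesign
Overall: Control 739/1310 = 56.4%, the redesign 816/1790 = 45.6% → Control
The redesign wins each user group but Control wins overall — the comparison reverses. The redesign's views skew toward returning users, which has a lower base rate.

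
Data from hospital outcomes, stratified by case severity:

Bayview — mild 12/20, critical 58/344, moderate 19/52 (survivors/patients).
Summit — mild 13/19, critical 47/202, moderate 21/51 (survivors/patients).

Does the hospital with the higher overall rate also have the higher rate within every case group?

Yes

Mild: Bayview 12/20 = 60.0%, Summit 13/19 = 68.4% → Summit
Critical: Bayview 58/344 = 16.9%, Summit 47/202 = 23.3% → Summit
Moderate: Bayview 19/52 = 36.5%, Summit 21/51 = 41.2% → Summit
Overall: Bayview 89/416 = 21.4%, Summit 81/272 = 29.8% → Summit
Summit wins overall and in every case group — no reversal.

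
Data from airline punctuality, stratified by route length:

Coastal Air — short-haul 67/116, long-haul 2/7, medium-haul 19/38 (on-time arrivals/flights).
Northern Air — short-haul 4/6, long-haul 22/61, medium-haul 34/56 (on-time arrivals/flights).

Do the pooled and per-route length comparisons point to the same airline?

Short-haul: Coastal Air 67/116 = 57.8%, Northern Air 4/6 = 66.7% → Northern Air
Long-haul: Coastal Air 2/7 = 28.6%, Northern Air 22/61 = 36.1% → Northern Air
Medium-haul: Coastal Air 19/38 = 50.0%, Northern Air 34/56 = 60.7% → Northern Air
Overall: Coastal Air 88/161 = 54.7%, Northern Air 60/123 = 48.8% → Coastal Air
Northern Air wins each route group but Coastal Air wins overall — the comparison reverses. Northern Air's flights skew toward long-haul, which has a lower base rate.

No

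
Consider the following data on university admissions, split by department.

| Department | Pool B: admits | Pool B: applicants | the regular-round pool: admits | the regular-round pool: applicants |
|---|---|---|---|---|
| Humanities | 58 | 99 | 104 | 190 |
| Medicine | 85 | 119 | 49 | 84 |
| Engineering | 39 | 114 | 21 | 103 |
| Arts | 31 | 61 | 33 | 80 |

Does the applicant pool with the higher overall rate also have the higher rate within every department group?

Humanities: Pool B 58/99 = 58.6%, the regular-round pool 104/190 = 54.7% → Pool B
Medicine: Pool B 85/119 = 71.4%, the regular-round pool 49/84 = 58.3% → Pool B
Engineering: Pool B 39/114 = 34.2%, the regular-round pool 21/103 = 20.4% → Pool B
Arts: Pool B 31/61 = 50.8%, the regular-round pool 33/80 = 41.2% → Pool B
Overall: Pool B 213/393 = 54.2%, the regular-round pool 207/457 = 45.3% → Pool B
Pool B wins overall and in every department group — no reversal.

Yes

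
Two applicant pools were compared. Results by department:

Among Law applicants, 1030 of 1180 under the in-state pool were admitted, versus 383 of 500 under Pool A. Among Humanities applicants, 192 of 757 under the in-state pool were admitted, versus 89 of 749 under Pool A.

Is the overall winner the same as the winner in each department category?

Yes

Law: the in-state pool 1030/1180 = 87.3%, Pool A 383/500 = 76.6% → the in-state pool
Humanities: the in-state pool 192/757 = 25.4%, Pool A 89/749 = 11.9% → the in-state pool
Overall: the in-state pool 1222/1937 = 63.1%, Pool A 472/1249 = 37.8% → the in-state pool
The in-state pool wins overall and in every department group — no reversal.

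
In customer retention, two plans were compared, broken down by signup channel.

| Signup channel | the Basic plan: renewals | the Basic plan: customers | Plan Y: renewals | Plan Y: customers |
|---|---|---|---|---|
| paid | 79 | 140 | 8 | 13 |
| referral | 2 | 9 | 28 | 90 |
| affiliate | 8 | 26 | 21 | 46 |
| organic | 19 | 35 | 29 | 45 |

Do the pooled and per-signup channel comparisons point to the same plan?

Paid: the Basic plan 79/140 = 56.4%, Plan Y 8/13 = 61.5% → Plan Y
Referral: the Basic plan 2/9 = 22.2%, Plan Y 28/90 = 31.1% → Plan Y
Affiliate: the Basic plan 8/26 = 30.8%, Plan Y 21/46 = 45.7% → Plan Y
Organic: the Basic plan 19/35 = 54.3%, Plan Y 29/45 = 64.4% → Plan Y
Overall: the Basic plan 108/210 = 51.4%, Plan Y 86/194 = 44.3% → the Basic plan
Plan Y wins each signup group but the Basic plan wins overall — the comparison reverses. Plan Y's customers skew toward referral, which has a lower base rate.

No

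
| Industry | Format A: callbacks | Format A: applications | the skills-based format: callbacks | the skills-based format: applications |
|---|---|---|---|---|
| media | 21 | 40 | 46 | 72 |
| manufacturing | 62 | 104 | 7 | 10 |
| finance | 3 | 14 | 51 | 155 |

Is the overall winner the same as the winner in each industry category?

No

Media: Format A 21/40 = 52.5%, the skills-based format 46/72 = 63.9% → the skills-based format
Manufacturing: Format A 62/104 = 59.6%, the skills-based format 7/10 = 70.0% → the skills-based format
Finance: Format A 3/14 = 21.4%, the skills-based format 51/155 = 32.9% → the skills-based format
Overall: Format A 86/158 = 54.4%, the skills-based format 104/237 = 43.9% → Format A
The skills-based format wins each industry group but Format A wins overall — the comparison reverses. The skills-based format's applications skew toward finance, which has a lower base rate.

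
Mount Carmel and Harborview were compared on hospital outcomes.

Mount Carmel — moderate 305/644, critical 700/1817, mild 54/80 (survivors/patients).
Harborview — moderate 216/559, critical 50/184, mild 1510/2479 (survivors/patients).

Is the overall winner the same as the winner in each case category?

Moderate: Mount Carmel 305/644 = 47.4%, Harborview 216/559 = 38.6% → Mount Carmel
Critical: Mount Carmel 700/1817 = 38.5%, Harborview 50/184 = 27.2% → Mount Carmel
Mild: Mount Carmel 54/80 = 67.5%, Harborview 1510/2479 = 60.9% → Mount Carmel
Overall: Mount Carmel 1059/2541 = 41.7%, Harborview 1776/3222 = 55.1% → Harborview
Mount Carmel wins each case group but Harborview wins overall — the comparison reverses. Mount Carmel's patients skew toward critical, which has a lower base rate.

No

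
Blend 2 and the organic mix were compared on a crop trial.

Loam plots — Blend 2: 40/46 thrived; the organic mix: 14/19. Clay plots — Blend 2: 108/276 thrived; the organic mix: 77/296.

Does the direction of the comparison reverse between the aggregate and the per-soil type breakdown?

Loam: Blend 2 40/46 = 87.0%, the organic mix 14/19 = 73.7% → Blend 2
Clay: Blend 2 108/276 = 39.1%, the organic mix 77/296 = 26.0% → Blend 2
Overall: Blend 2 148/322 = 46.0%, the organic mix 91/315 = 28.9% → Blend 2
Blend 2 wins overall and in every soil group — no reversal.

No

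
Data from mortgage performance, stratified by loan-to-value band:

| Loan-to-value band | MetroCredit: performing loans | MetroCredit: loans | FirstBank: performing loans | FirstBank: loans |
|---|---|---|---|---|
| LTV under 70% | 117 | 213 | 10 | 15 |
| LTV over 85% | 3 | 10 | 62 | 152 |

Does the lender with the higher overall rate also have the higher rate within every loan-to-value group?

No

LTV under 70%: MetroCredit 117/213 = 54.9%, FirstBank 10/15 = 66.7% → FirstBank
LTV over 85%: MetroCredit 3/10 = 30.0%, FirstBank 62/152 = 40.8% → FirstBank
Overall: MetroCredit 120/223 = 53.8%, FirstBank 72/167 = 43.1% → MetroCredit
FirstBank wins each loan-to-value group but MetroCredit wins overall — the comparison reverses. FirstBank's loans skew toward LTV over 85%, which has a lower base rate.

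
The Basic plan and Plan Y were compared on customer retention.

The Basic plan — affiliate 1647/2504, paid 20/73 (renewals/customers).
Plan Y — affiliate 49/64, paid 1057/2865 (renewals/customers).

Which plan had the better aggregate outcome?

the Basic plan

Affiliate: the Basic plan 1647/2504 = 65.8%, Plan Y 49/64 = 76.6% → Plan Y
Paid: the Basic plan 20/73 = 27.4%, Plan Y 1057/2865 = 36.9% → Plan Y
Overall: the Basic plan 1667/2577 = 64.7%, Plan Y 1106/2929 = 37.8% → the Basic plan
(Plan Y wins every signup group but the Basic plan wins overall — Plan Y's customers skew toward the low-rate paid group.)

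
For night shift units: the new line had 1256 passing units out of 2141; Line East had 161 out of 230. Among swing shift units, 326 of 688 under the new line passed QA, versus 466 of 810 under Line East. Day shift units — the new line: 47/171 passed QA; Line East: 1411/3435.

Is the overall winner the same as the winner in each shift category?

No

Night shift: the new line 1256/2141 = 58.7%, Line East 161/230 = 70.0% → Line East
Swing shift: the new line 326/688 = 47.4%, Line East 466/810 = 57.5% → Line East
Day shift: the new line 47/171 = 27.5%, Line East 1411/3435 = 41.1% → Line East
Overall: the new line 1629/3000 = 54.3%, Line East 2038/4475 = 45.5% → the new line
Line East wins each shift group but the new line wins overall — the comparison reverses. Line East's units skew toward day shift, which has a lower base rate.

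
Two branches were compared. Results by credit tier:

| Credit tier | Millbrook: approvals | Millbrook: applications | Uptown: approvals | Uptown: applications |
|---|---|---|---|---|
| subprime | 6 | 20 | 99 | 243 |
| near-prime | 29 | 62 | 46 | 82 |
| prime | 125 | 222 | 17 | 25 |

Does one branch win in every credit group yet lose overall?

Subprime: Millbrook 6/20 = 30.0%, Uptown 99/243 = 40.7% → Uptown
Near-prime: Millbrook 29/62 = 46.8%, Uptown 46/82 = 56.1% → Uptown
Prime: Millbrook 125/222 = 56.3%, Uptown 17/25 = 68.0% → Uptown
Overall: Millbrook 160/304 = 52.6%, Uptown 162/350 = 46.3% → Millbrook
Uptown wins each credit group but Millbrook wins overall — the comparison reverses. Uptown's applications skew toward subprime, which has a lower base rate.

Yes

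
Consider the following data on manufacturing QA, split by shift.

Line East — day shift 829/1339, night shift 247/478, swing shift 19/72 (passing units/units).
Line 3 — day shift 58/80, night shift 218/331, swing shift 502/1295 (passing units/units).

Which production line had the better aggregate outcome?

Line East

Day shift: Line East 829/1339 = 61.9%, Line 3 58/80 = 72.5% → Line 3
Night shift: Line East 247/478 = 51.7%, Line 3 218/331 = 65.9% → Line 3
Swing shift: Line East 19/72 = 26.4%, Line 3 502/1295 = 38.8% → Line 3
Overall: Line East 1095/1889 = 58.0%, Line 3 778/1706 = 45.6% → Line East
(Line 3 wins every shift group but Line East wins overall — Line 3's units skew toward the low-rate swing shift group.)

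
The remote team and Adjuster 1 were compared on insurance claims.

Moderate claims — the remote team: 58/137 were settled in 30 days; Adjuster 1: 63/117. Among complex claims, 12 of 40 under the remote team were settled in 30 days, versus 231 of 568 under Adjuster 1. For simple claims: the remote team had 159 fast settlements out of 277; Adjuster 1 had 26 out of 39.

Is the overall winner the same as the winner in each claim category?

Moderate: the remote team 58/137 = 42.3%, Adjuster 1 63/117 = 53.8% → Adjuster 1
Complex: the remote team 12/40 = 30.0%, Adjuster 1 231/568 = 40.7% → Adjuster 1
Simple: the remote team 159/277 = 57.4%, Adjuster 1 26/39 = 66.7% → Adjuster 1
Overall: the remote team 229/454 = 50.4%, Adjuster 1 320/724 = 44.2% → the remote team
Adjuster 1 wins each claim group but the remote team wins overall — the comparison reverses. Adjuster 1's claims skew toward complex, which has a lower base rate.

No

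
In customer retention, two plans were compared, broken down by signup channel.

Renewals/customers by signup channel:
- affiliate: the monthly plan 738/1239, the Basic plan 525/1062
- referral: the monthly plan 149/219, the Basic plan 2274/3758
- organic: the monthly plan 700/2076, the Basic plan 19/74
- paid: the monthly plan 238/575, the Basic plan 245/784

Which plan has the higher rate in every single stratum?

the monthly plan

Affiliate: the monthly plan 738/1239 = 59.6%, the Basic plan 525/1062 = 49.4% → the monthly plan
Referral: the monthly plan 149/219 = 68.0%, the Basic plan 2274/3758 = 60.5% → the monthly plan
Organic: the monthly plan 700/2076 = 33.7%, the Basic plan 19/74 = 25.7% → the monthly plan
Paid: the monthly plan 238/575 = 41.4%, the Basic plan 245/784 = 31.2% → the monthly plan
The monthly plan has the higher rate in all 4 groups.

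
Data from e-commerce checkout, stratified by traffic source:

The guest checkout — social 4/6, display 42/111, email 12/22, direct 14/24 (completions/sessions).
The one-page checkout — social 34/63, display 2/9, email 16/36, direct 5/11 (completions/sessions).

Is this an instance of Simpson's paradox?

Social: the guest checkout 4/6 = 66.7%, the one-page checkout 34/63 = 54.0% → the guest checkout
Display: the guest checkout 42/111 = 37.8%, the one-page checkout 2/9 = 22.2% → the guest checkout
Email: the guest checkout 12/22 = 54.5%, the one-page checkout 16/36 = 44.4% → the guest checkout
Direct: the guest checkout 14/24 = 58.3%, the one-page checkout 5/11 = 45.5% → the guest checkout
Overall: the guest checkout 72/163 = 44.2%, the one-page checkout 57/119 = 47.9% → the one-page checkout
The guest checkout wins each traffic group but the one-page checkout wins overall — the comparison reverses. The guest checkout's sessions skew toward display, which has a lower base rate.

Yes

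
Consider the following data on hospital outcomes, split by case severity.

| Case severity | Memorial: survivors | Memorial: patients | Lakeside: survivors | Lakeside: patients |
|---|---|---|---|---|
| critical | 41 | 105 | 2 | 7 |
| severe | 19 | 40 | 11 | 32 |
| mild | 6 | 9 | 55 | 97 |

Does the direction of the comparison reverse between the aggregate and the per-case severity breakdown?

Critical: Memorial 41/105 = 39.0%, Lakeside 2/7 = 28.6% → Memorial
Severe: Memorial 19/40 = 47.5%, Lakeside 11/32 = 34.4% → Memorial
Mild: Memorial 6/9 = 66.7%, Lakeside 55/97 = 56.7% → Memorial
Overall: Memorial 66/154 = 42.9%, Lakeside 68/136 = 50.0% → Lakeside
Memorial wins each case group but Lakeside wins overall — the comparison reverses. Memorial's patients skew toward critical, which has a lower base rate.

Yes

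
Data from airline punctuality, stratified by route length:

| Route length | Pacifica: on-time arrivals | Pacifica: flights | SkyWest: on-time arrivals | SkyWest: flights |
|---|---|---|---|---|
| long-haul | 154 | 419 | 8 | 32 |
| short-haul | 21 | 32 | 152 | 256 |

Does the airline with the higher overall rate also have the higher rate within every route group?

Long-haul: Pacifica 154/419 = 36.8%, SkyWest 8/32 = 25.0% → Pacifica
Short-haul: Pacifica 21/32 = 65.6%, SkyWest 152/256 = 59.4% → Pacifica
Overall: Pacifica 175/451 = 38.8%, SkyWest 160/288 = 55.6% → SkyWest
Pacifica wins each route group but SkyWest wins overall — the comparison reverses. Pacifica's flights skew toward long-haul, which has a lower base rate.

No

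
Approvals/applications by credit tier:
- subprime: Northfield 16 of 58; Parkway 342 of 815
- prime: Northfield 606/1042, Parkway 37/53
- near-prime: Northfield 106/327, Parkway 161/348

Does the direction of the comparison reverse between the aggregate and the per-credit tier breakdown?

Subprime: Northfield 16/58 = 27.6%, Parkway 342/815 = 42.0% → Parkway
Prime: Northfield 606/1042 = 58.2%, Parkway 37/53 = 69.8% → Parkway
Near-prime: Northfield 106/327 = 32.4%, Parkway 161/348 = 46.3% → Parkway
Overall: Northfield 728/1427 = 51.0%, Parkway 540/1216 = 44.4% → Northfield
Parkway wins each credit group but Northfield wins overall — the comparison reverses. Parkway's applications skew toward subprime, which has a lower base rate.

Yes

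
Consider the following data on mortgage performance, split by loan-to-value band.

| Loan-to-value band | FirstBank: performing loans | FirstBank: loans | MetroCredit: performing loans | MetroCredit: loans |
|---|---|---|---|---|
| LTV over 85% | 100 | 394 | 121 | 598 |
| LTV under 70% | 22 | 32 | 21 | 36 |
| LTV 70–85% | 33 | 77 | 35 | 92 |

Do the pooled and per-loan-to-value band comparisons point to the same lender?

LTV over 85%: FirstBank 100/394 = 25.4%, MetroCredit 121/598 = 20.2% → FirstBank
LTV under 70%: FirstBank 22/32 = 68.8%, MetroCredit 21/36 = 58.3% → FirstBank
LTV 70–85%: FirstBank 33/77 = 42.9%, MetroCredit 35/92 = 38.0% → FirstBank
Overall: FirstBank 155/503 = 30.8%, MetroCredit 177/726 = 24.4% → FirstBank
FirstBank wins overall and in every loan-to-value group — no reversal.

Yes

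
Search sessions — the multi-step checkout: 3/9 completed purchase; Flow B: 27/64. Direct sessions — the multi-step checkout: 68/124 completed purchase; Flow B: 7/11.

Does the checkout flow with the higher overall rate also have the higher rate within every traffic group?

No

Search: the multi-step checkout 3/9 = 33.3%, Flow B 27/64 = 42.2% → Flow B
Direct: the multi-step checkout 68/124 = 54.8%, Flow B 7/11 = 63.6% → Flow B
Overall: the multi-step checkout 71/133 = 53.4%, Flow B 34/75 = 45.3% → the multi-step checkout
Flow B wins each traffic group but the multi-step checkout wins overall — the comparison reverses. Flow B's sessions skew toward search, which has a lower base rate.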